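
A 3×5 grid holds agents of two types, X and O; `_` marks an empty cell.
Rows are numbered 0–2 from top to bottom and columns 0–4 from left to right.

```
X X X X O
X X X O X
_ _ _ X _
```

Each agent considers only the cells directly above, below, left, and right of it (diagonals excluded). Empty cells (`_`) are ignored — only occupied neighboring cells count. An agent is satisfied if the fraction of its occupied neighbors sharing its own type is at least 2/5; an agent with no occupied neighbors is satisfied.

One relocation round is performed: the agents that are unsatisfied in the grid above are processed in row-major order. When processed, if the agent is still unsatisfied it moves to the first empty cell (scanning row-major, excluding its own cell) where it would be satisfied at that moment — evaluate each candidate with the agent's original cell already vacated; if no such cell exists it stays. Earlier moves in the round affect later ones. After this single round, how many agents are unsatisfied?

1

Initially unsatisfied (in order): (0,3), (0,4), (1,3), (1,4), (2,3).
  (0,3) → (2,0).
  (0,4) → (0,3).
  (1,3) → (0,4).
  (1,4) → (1,3).
  (2,3): now satisfied by earlier moves; stays.
Resulting grid:
X X X O O
X X X X _
X _ _ X _
Unsatisfied now: (0,3).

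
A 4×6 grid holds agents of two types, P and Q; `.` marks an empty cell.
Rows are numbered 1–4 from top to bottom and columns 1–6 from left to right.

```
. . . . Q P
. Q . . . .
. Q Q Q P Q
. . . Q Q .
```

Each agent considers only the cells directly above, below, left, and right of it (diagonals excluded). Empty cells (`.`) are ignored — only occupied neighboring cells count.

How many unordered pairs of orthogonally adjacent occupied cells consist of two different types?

Scan each occupied cell's neighbors to the right and below so each pair is counted once.
Row 1: Q(1,5)–P(1,6)≠  → 1/1 unlike.
Row 2: Q(2,2)–Q(3,2)=  → 0/1 unlike.
Row 3: Q(3,2)–Q(3,3)= Q(3,3)–Q(3,4)= Q(3,4)–P(3,5)≠ Q(3,4)–Q(4,4)= P(3,5)–Q(3,6)≠ P(3,5)–Q(4,5)≠  → 3/6 unlike.
Row 4: Q(4,4)–Q(4,5)=  → 0/1 unlike.
Total adjacent occupied pairs: 9; unlike-type pairs: 4.

4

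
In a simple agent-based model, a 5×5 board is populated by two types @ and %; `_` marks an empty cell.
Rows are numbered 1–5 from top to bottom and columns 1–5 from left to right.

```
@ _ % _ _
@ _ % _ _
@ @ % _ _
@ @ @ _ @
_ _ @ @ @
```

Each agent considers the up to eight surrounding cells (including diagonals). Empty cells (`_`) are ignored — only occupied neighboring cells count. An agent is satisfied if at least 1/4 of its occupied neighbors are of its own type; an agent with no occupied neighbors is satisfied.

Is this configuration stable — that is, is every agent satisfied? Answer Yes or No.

Yes

Row 1: (1,1)@ 1/1 satisfied · (1,3)% 1/1 satisfied
Row 2: (2,1)@ 3/3 satisfied · (2,3)% 2/3 satisfied
Row 3: (3,1)@ 4/4 satisfied · (3,2)@ 5/7 satisfied · (3,3)% 1/4 satisfied
Row 4: (4,1)@ 3/3 satisfied · (4,2)@ 5/6 satisfied · (4,3)@ 4/5 satisfied · (4,5)@ 2/2 satisfied
Row 5: (5,3)@ 3/3 satisfied · (5,4)@ 4/4 satisfied · (5,5)@ 2/2 satisfied
All meet the threshold, so the configuration is stable.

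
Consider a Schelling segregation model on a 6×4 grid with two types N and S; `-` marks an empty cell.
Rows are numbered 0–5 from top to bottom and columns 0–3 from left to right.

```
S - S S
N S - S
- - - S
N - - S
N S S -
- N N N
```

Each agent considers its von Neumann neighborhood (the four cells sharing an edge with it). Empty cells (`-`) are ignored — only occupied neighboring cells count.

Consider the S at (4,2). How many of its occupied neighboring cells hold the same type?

Occupied neighbors of (4,2): (5,2)=N, (4,1)=S.
Same type (S): 1 of 2.

1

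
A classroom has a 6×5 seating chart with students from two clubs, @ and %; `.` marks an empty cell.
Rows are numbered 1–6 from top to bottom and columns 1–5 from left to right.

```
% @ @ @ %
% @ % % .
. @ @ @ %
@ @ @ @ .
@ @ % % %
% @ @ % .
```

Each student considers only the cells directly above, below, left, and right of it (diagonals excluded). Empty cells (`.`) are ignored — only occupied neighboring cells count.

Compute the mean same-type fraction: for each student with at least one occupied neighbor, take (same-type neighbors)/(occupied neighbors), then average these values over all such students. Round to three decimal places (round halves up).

(1,1)% 1/2
(1,2)@ 2/3
(1,3)@ 2/3
(1,4)@ 1/3
(1,5)% 0/1
(2,1)% 1/2
(2,2)@ 2/4
(2,3)% 1/4
(2,4)% 1/3
(3,2)@ 3/3
(3,3)@ 3/4
(3,4)@ 2/4
(3,5)% 0/1
(4,1)@ 2/2
(4,2)@ 4/4
(4,3)@ 3/4
(4,4)@ 2/3
(5,1)@ 2/3
(5,2)@ 3/4
(5,3)% 1/4
(5,4)% 3/4
(5,5)% 1/1
(6,1)% 0/2
(6,2)@ 2/3
(6,3)@ 1/3
(6,4)% 1/2
Sum over 26 students: 1/2 + 2/3 + 2/3 + 1/3 + 0/1 + 1/2 + 2/4 + 1/4 + 1/3 + 3/3 + 3/4 + 2/4 + 0/1 + 2/2 + 4/4 + 3/4 + 2/3 + 2/3 + 3/4 + 1/4 + 3/4 + 1/1 + 0/2 + 2/3 + 1/3 + 1/2 = 43/3; mean = 43/3 ÷ 26 = 43/78 = 0.551282… → 0.551.

0.551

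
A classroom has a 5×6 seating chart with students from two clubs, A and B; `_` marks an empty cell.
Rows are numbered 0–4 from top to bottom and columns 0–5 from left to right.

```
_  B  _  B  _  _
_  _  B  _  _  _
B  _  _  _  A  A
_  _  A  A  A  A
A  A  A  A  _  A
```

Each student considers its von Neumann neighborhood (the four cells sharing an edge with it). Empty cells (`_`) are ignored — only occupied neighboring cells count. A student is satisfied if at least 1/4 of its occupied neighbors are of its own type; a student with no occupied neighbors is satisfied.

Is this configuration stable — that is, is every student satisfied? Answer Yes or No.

Row 0: (0,1)B 0/0 ok · (0,3)B 0/0 ok
Row 1: (1,2)B 0/0 ok
Row 2: (2,0)B 0/0 ok · (2,4)A 2/2 ok · (2,5)A 2/2 ok
Row 3: (3,2)A 2/2 ok · (3,3)A 3/3 ok · (3,4)A 3/3 ok · (3,5)A 3/3 ok
Row 4: (4,0)A 1/1 ok · (4,1)A 2/2 ok · (4,2)A 3/3 ok · (4,3)A 2/2 ok · (4,5)A 1/1 ok
All meet the threshold, so the configuration is stable.

Yes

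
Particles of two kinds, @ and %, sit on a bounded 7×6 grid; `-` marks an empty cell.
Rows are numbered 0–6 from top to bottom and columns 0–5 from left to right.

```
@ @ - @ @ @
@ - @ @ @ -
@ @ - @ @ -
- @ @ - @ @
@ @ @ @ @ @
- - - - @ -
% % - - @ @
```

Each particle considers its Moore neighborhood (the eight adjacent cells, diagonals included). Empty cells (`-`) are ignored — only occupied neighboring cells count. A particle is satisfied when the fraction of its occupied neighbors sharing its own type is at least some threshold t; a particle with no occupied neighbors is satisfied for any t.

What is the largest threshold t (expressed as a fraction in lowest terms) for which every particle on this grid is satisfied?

(0,0)@ 2/2
(0,1)@ 3/3
(0,3)@ 4/4
(0,4)@ 4/4
(0,5)@ 2/2
(1,0)@ 4/4
(1,2)@ 5/5
(1,3)@ 6/6
(1,4)@ 6/6
(2,0)@ 3/3
(2,1)@ 5/5
(2,3)@ 6/6
(2,4)@ 5/5
(3,1)@ 6/6
(3,2)@ 6/6
(3,4)@ 6/6
(3,5)@ 4/4
(4,0)@ 2/2
(4,1)@ 4/4
(4,2)@ 4/4
(4,3)@ 5/5
(4,4)@ 5/5
(4,5)@ 4/4
(5,4)@ 5/5
(6,0)% 1/1
(6,1)% 1/1
(6,4)@ 2/2
(6,5)@ 2/2
The smallest same-type fraction is 2/2 at (0,0), which reduces to 1/1. Any threshold above that leaves this particle unsatisfied.

1/1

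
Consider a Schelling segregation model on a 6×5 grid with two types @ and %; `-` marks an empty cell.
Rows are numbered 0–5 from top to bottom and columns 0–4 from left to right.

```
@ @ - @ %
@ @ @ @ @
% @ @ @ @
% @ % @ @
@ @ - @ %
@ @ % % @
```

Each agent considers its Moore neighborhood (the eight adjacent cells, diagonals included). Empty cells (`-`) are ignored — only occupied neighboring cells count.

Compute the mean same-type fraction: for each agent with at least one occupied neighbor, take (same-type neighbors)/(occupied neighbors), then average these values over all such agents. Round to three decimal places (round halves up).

(0,0)@ 3/3
(0,1)@ 4/4
(0,3)@ 3/4
(0,4)% 0/3
(1,0)@ 4/5
(1,1)@ 6/7
(1,2)@ 7/7
(1,3)@ 6/7
(1,4)@ 4/5
(2,0)% 1/5
(2,1)@ 5/8
(2,2)@ 7/8
(2,3)@ 7/8
(2,4)@ 5/5
(3,0)% 1/5
(3,1)@ 4/7
(3,2)% 0/7
(3,3)@ 5/7
(3,4)@ 4/5
(4,0)@ 4/5
(4,1)@ 4/7
(4,3)@ 3/7
(4,4)% 1/5
(5,0)@ 3/3
(5,1)@ 3/4
(5,2)% 1/4
(5,3)% 2/4
(5,4)@ 1/3
Sum over 28 agents: 3/3 + 4/4 + 3/4 + 0/3 + 4/5 + 6/7 + 7/7 + 6/7 + 4/5 + 1/5 + 5/8 + 7/8 + 7/8 + 5/5 + 1/5 + 4/7 + 0/7 + 5/7 + 4/5 + 4/5 + 4/7 + 3/7 + 1/5 + 3/3 + 3/4 + 1/4 + 2/4 + 1/3 = 2131/120; mean = 2131/120 ÷ 28 = 2131/3360 = 0.634226… → 0.634.

0.634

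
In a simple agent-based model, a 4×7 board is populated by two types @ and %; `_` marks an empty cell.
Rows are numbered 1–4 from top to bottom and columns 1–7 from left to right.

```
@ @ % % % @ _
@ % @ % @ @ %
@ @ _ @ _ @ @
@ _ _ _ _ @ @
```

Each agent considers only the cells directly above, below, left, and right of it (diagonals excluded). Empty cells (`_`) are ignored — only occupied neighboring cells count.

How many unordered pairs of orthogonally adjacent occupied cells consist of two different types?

Scan each occupied cell's neighbors to the right and below so each pair is counted once.
From row 1: 5 unlike of 11 pairs (running 5/11).
From row 2: 8 unlike of 11 pairs (running 13/22).
From row 3: 0 unlike of 5 pairs (running 13/27).
From row 4: 0 unlike of 1 pairs (running 13/28).
Total adjacent occupied pairs: 28; unlike-type pairs: 13.

13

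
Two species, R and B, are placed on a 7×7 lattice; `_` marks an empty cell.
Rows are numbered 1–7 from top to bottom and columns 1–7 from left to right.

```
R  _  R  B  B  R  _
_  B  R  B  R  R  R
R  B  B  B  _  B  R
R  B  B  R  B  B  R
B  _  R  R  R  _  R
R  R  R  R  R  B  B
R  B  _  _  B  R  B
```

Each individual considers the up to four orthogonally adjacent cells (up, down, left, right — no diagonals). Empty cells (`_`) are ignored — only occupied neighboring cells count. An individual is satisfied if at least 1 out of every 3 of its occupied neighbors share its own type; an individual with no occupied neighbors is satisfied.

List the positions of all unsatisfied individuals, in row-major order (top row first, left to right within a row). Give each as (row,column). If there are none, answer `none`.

(2,3), (4,4), (5,1), (7,2), (7,5), (7,6)

Row 1: (1,1)R 0/0 ok · (1,3)R 1/2 ok · (1,4)B 2/3 ok · (1,5)B 1/3 ok · (1,6)R 1/2 ok
Row 2: (2,2)B 1/2 ok · (2,3)R 1/4 unhappy · (2,4)B 2/4 ok · (2,5)R 1/3 ok · (2,6)R 3/4 ok · (2,7)R 2/2 ok
Row 3: (3,1)R 1/2 ok · (3,2)B 3/4 ok · (3,3)B 3/4 ok · (3,4)B 2/3 ok · (3,6)B 1/3 ok · (3,7)R 2/3 ok
Row 4: (4,1)R 1/3 ok · (4,2)B 2/3 ok · (4,3)B 2/4 ok · (4,4)R 1/4 unhappy · (4,5)B 1/3 ok · (4,6)B 2/3 ok · (4,7)R 2/3 ok
Row 5: (5,1)B 0/2 unhappy · (5,3)R 2/3 ok · (5,4)R 4/4 ok · (5,5)R 2/3 ok · (5,7)R 1/2 ok
Row 6: (6,1)R 2/3 ok · (6,2)R 2/3 ok · (6,3)R 3/3 ok · (6,4)R 3/3 ok · (6,5)R 2/4 ok · (6,6)B 1/3 ok · (6,7)B 2/3 ok
Row 7: (7,1)R 1/2 ok · (7,2)B 0/2 unhappy · (7,5)B 0/2 unhappy · (7,6)R 0/3 unhappy · (7,7)B 1/2 ok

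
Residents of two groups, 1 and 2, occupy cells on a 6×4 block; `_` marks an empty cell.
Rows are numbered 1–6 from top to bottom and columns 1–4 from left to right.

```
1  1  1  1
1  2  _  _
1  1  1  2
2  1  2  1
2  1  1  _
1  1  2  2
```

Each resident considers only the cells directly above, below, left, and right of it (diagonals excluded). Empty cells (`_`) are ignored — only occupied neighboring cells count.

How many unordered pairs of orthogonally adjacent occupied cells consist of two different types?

15

Scan each occupied cell's neighbors to the right and below so each pair is counted once.
From row 1: 1 unlike of 5 pairs (running 1/5).
From row 2: 2 unlike of 3 pairs (running 3/8).
From row 3: 4 unlike of 7 pairs (running 7/15).
From row 4: 4 unlike of 6 pairs (running 11/21).
From row 5: 3 unlike of 5 pairs (running 14/26).
From row 6: 1 unlike of 3 pairs (running 15/29).
Total adjacent occupied pairs: 29; unlike-type pairs: 15.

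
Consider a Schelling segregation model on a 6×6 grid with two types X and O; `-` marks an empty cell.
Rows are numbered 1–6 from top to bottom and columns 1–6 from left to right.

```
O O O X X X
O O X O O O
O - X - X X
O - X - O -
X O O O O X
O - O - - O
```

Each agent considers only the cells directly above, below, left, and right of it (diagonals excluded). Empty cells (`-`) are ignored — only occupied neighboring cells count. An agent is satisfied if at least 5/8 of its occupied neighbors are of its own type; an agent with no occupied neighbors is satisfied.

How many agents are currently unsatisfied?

(1,1)O 2/2 ✓
(1,2)O 3/3 ✓
(1,3)O 1/3 ✗
(1,4)X 1/3 ✗
(1,5)X 2/3 ✓
(1,6)X 1/2 ✗
(2,1)O 3/3 ✓
(2,2)O 2/3 ✓
(2,3)X 1/4 ✗
(2,4)O 1/3 ✗
(2,5)O 2/4 ✗
(2,6)O 1/3 ✗
(3,1)O 2/2 ✓
(3,3)X 2/2 ✓
(3,5)X 1/3 ✗
(3,6)X 1/2 ✗
(4,1)O 1/2 ✗
(4,3)X 1/2 ✗
(4,5)O 1/2 ✗
(5,1)X 0/3 ✗
(5,2)O 1/2 ✗
(5,3)O 3/4 ✓
(5,4)O 2/2 ✓
(5,5)O 2/3 ✓
(5,6)X 0/2 ✗
(6,1)O 0/1 ✗
(6,3)O 1/1 ✓
(6,6)O 0/1 ✗
Unsatisfied: (1,3), (1,4), (1,6), (2,3), (2,4), (2,5), (2,6), (3,5), (3,6), (4,1), (4,3), (4,5), (5,1), (5,2), (5,6), (6,1), (6,6) — 17 in total.

17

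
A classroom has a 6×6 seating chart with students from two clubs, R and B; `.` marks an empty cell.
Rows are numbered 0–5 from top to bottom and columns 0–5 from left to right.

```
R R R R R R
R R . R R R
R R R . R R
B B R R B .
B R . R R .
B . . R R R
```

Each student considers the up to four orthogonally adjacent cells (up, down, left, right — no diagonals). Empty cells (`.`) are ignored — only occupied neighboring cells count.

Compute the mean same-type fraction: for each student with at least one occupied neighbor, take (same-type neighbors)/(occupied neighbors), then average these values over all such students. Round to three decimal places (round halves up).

Row 0: (0,0)R 2/2 · (0,1)R 3/3 · (0,2)R 2/2 · (0,3)R 3/3 · (0,4)R 3/3 · (0,5)R 2/2
Row 1: (1,0)R 3/3 · (1,1)R 3/3 · (1,3)R 2/2 · (1,4)R 4/4 · (1,5)R 3/3
Row 2: (2,0)R 2/3 · (2,1)R 3/4 · (2,2)R 2/2 · (2,4)R 2/3 · (2,5)R 2/2
Row 3: (3,0)B 2/3 · (3,1)B 1/4 · (3,2)R 2/3 · (3,3)R 2/3 · (3,4)B 0/3
Row 4: (4,0)B 2/3 · (4,1)R 0/2 · (4,3)R 3/3 · (4,4)R 2/3
Row 5: (5,0)B 1/1 · (5,3)R 2/2 · (5,4)R 3/3 · (5,5)R 1/1
Sum over 29 students: 2/2 + 3/3 + 2/2 + 3/3 + 3/3 + 2/2 + 3/3 + 3/3 + 2/2 + 4/4 + 3/3 + 2/3 + 3/4 + 2/2 + 2/3 + 2/2 + 2/3 + 1/4 + 2/3 + 2/3 + 0/3 + 2/3 + 0/2 + 3/3 + 2/3 + 1/1 + 2/2 + 3/3 + 1/1 = 71/3; mean = 71/3 ÷ 29 = 71/87 = 0.816091… → 0.816.

0.816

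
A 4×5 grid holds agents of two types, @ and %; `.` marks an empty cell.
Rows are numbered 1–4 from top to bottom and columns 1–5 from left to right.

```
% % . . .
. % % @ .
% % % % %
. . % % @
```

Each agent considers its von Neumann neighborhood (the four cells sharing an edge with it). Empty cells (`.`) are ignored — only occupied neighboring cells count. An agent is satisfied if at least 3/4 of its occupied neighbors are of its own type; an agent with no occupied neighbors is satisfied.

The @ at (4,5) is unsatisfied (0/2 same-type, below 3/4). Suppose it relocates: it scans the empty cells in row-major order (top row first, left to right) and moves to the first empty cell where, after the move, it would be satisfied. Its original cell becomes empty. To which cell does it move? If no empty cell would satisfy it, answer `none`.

(1,4)

Vacating (4,5). Empty cells in order:
  (1,3): 0/2 same-type → still unsatisfied.
  (1,4): 1/1 same-type → satisfied — stop here.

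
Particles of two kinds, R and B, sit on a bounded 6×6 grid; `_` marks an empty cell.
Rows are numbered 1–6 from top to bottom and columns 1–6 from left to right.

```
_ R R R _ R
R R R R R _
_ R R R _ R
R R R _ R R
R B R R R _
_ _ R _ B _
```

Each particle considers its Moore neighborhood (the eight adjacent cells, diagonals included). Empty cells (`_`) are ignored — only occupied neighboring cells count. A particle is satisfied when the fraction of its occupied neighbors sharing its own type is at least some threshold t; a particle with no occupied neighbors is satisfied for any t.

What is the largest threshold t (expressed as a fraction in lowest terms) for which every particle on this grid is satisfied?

(1,2)R 4/4
(1,3)R 5/5
(1,4)R 4/4
(1,6)R 1/1
(2,1)R 3/3
(2,2)R 6/6
(2,3)R 8/8
(2,4)R 6/6
(2,5)R 5/5
(3,2)R 7/7
(3,3)R 7/7
(3,4)R 6/6
(3,6)R 3/3
(4,1)R 3/4
(4,2)R 6/7
(4,3)R 6/7
(4,5)R 5/5
(4,6)R 3/3
(5,1)R 2/3
(5,2)B 0/6
(5,3)R 4/5
(5,4)R 5/6
(5,5)R 3/4
(6,3)R 2/3
(6,5)B 0/2
The smallest same-type fraction is 0/6 at (5,2), which reduces to 0/1. Any threshold above that leaves this particle unsatisfied.

0/1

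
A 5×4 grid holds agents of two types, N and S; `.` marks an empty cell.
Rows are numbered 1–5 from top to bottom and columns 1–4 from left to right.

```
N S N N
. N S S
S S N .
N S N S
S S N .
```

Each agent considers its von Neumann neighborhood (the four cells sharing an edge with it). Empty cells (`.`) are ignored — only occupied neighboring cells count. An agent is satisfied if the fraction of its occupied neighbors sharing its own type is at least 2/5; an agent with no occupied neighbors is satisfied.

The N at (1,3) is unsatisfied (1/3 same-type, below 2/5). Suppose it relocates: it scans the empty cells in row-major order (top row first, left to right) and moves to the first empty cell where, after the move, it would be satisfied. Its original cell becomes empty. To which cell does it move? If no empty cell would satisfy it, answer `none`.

Vacating (1,3). Empty cells in order:
  (2,1): 2/3 same-type → satisfied — stop here.

(2,1)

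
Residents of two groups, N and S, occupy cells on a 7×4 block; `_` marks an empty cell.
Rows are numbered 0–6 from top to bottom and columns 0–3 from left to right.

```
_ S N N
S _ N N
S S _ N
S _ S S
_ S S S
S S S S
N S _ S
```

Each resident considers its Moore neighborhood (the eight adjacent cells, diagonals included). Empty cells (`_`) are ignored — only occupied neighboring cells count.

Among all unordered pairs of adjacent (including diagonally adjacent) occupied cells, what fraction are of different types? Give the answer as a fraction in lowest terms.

1/6

Scan each occupied cell's neighbors to the right and below (and the two forward diagonals) so each pair is counted once.
From row 0: 2 unlike of 8 pairs (running 2/8).
From row 1: 1 unlike of 6 pairs (running 3/14).
From row 2: 2 unlike of 6 pairs (running 5/20).
From row 3: 0 unlike of 7 pairs (running 5/27).
From row 4: 0 unlike of 10 pairs (running 5/37).
From row 5: 2 unlike of 10 pairs (running 7/47).
From row 6: 1 unlike of 1 pairs (running 8/48).
Total adjacent occupied pairs: 48; unlike-type pairs: 8.
8/48 reduces to 1/6.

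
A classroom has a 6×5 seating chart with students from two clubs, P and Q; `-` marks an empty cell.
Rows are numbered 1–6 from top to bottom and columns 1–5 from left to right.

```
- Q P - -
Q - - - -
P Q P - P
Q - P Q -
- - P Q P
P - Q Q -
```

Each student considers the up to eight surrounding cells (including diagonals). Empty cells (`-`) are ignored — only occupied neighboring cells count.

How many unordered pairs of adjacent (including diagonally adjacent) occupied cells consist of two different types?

Scan each occupied cell's neighbors to the right and below (and the two forward diagonals) so each pair is counted once.
From row 1: 1 unlike of 2 pairs (running 1/2).
From row 2: 1 unlike of 2 pairs (running 2/4).
From row 3: 6 unlike of 8 pairs (running 8/12).
From row 4: 4 unlike of 6 pairs (running 12/18).
From row 5: 5 unlike of 7 pairs (running 17/25).
From row 6: 0 unlike of 1 pairs (running 17/26).
Total adjacent occupied pairs: 26; unlike-type pairs: 17.

17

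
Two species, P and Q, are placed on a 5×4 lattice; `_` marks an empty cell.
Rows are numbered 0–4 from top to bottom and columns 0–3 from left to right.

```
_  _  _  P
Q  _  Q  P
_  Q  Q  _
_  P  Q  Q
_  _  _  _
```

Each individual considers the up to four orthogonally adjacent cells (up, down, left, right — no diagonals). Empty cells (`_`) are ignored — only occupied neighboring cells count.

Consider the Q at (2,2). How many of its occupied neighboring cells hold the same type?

Occupied neighbors of (2,2): (1,2)=Q, (3,2)=Q, (2,1)=Q.
Same type (Q): 3 of 3.

3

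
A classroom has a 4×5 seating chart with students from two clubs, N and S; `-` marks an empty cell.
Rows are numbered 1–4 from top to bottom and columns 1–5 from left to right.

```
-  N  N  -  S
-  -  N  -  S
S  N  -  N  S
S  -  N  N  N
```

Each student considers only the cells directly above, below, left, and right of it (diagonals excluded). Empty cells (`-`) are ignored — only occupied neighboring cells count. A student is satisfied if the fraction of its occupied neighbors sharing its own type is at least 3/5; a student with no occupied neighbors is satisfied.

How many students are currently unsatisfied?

Row 1: (1,2)N 1/1 ✓ · (1,3)N 2/2 ✓ · (1,5)S 1/1 ✓
Row 2: (2,3)N 1/1 ✓ · (2,5)S 2/2 ✓
Row 3: (3,1)S 1/2 ✗ · (3,2)N 0/1 ✗ · (3,4)N 1/2 ✗ · (3,5)S 1/3 ✗
Row 4: (4,1)S 1/1 ✓ · (4,3)N 1/1 ✓ · (4,4)N 3/3 ✓ · (4,5)N 1/2 ✗
Unsatisfied: (3,1), (3,2), (3,4), (3,5), (4,5) — 5 in total.

5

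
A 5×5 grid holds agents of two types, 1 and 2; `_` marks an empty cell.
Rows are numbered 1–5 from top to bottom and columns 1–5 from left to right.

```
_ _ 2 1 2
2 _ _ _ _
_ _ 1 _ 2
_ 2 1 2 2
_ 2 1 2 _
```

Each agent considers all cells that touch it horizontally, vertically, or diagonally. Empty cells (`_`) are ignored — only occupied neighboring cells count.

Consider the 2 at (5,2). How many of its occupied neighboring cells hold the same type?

Occupied neighbors of (5,2): (4,2)=2, (4,3)=1, (5,3)=1.
Same type (2): 1 of 3.

1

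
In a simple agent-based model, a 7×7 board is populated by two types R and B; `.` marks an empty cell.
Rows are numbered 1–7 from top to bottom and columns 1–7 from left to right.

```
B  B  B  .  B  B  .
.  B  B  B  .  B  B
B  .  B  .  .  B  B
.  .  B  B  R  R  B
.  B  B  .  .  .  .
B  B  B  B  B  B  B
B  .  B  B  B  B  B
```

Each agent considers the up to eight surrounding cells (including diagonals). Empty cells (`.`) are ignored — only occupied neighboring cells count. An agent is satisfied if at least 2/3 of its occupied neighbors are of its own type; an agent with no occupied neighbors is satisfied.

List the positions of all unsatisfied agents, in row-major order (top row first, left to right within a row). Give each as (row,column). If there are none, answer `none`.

(4,5), (4,6)

Row 1: (1,1)B 2/2 ok · (1,2)B 4/4 ok · (1,3)B 4/4 ok · (1,5)B 3/3 ok · (1,6)B 3/3 ok
Row 2: (2,2)B 6/6 ok · (2,3)B 5/5 ok · (2,4)B 4/4 ok · (2,6)B 5/5 ok · (2,7)B 4/4 ok
Row 3: (3,1)B 1/1 ok · (3,3)B 5/5 ok · (3,6)B 4/6 ok · (3,7)B 4/5 ok
Row 4: (4,3)B 4/4 ok · (4,4)B 3/4 ok · (4,5)R 1/3 unhappy · (4,6)R 1/4 unhappy · (4,7)B 2/3 ok
Row 5: (5,2)B 5/5 ok · (5,3)B 6/6 ok
Row 6: (6,1)B 3/3 ok · (6,2)B 6/6 ok · (6,3)B 6/6 ok · (6,4)B 6/6 ok · (6,5)B 5/5 ok · (6,6)B 5/5 ok · (6,7)B 3/3 ok
Row 7: (7,1)B 2/2 ok · (7,3)B 4/4 ok · (7,4)B 5/5 ok · (7,5)B 5/5 ok · (7,6)B 5/5 ok · (7,7)B 3/3 ok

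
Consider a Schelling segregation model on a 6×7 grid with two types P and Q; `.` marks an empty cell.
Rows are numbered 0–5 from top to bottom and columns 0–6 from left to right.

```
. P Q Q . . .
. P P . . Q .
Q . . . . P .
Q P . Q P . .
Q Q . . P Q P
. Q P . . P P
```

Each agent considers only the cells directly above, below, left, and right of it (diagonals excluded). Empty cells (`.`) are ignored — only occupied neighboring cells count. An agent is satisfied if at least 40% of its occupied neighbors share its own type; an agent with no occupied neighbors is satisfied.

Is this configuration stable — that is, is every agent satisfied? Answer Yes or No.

No

(0,1)P 1/2 satisfied
(0,2)Q 1/3 not
(0,3)Q 1/1 satisfied
(1,1)P 2/2 satisfied
(1,2)P 1/2 satisfied
(1,5)Q 0/1 not
(2,0)Q 1/1 satisfied
(2,5)P 0/1 not
(3,0)Q 2/3 satisfied
(3,1)P 0/2 not
(3,3)Q 0/1 not
(3,4)P 1/2 satisfied
(4,0)Q 2/2 satisfied
(4,1)Q 2/3 satisfied
(4,4)P 1/2 satisfied
(4,5)Q 0/3 not
(4,6)P 1/2 satisfied
(5,1)Q 1/2 satisfied
(5,2)P 0/1 not
(5,5)P 1/2 satisfied
(5,6)P 2/2 satisfied
For instance (0,2) has only 1/3 same-type neighbors, below 2/5.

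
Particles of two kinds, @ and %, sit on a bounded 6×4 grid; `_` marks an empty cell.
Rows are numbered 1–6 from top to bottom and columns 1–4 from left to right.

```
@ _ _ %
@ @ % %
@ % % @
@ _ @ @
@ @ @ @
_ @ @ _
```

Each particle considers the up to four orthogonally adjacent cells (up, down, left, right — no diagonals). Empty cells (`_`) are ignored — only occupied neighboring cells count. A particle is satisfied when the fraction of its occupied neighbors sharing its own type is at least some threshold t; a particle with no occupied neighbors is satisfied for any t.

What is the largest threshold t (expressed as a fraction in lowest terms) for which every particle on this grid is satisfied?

1/3

(1,1)@ 1/1
(1,4)% 1/1
(2,1)@ 3/3
(2,2)@ 1/3
(2,3)% 2/3
(2,4)% 2/3
(3,1)@ 2/3
(3,2)% 1/3
(3,3)% 2/4
(3,4)@ 1/3
(4,1)@ 2/2
(4,3)@ 2/3
(4,4)@ 3/3
(5,1)@ 2/2
(5,2)@ 3/3
(5,3)@ 4/4
(5,4)@ 2/2
(6,2)@ 2/2
(6,3)@ 2/2
The smallest same-type fraction is 1/3 at (2,2), which reduces to 1/3. Any threshold above that leaves this particle unsatisfied.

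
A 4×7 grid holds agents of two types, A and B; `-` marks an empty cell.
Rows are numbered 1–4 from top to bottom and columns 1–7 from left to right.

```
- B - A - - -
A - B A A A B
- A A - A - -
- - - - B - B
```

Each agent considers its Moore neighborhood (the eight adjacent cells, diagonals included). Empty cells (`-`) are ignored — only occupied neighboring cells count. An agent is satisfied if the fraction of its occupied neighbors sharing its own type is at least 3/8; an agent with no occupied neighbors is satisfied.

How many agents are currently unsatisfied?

3

(1,2)B 1/2 ✓
(1,4)A 2/3 ✓
(2,1)A 1/2 ✓
(2,3)B 1/5 ✗
(2,4)A 4/5 ✓
(2,5)A 4/4 ✓
(2,6)A 2/3 ✓
(2,7)B 0/1 ✗
(3,2)A 2/3 ✓
(3,3)A 2/3 ✓
(3,5)A 3/4 ✓
(4,5)B 0/1 ✗
(4,7)B 0/0 ✓
Unsatisfied: (2,3), (2,7), (4,5) — 3 in total.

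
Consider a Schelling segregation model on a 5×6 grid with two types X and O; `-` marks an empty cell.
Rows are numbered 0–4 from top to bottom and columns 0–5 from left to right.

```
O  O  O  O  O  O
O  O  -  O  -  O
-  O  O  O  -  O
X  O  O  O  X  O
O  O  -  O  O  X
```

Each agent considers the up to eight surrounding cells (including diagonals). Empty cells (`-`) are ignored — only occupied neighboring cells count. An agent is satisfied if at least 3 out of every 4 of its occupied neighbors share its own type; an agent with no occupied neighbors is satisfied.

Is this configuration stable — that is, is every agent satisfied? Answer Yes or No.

Row 0: (0,0)O 3/3 ok · (0,1)O 4/4 ok · (0,2)O 4/4 ok · (0,3)O 3/3 ok · (0,4)O 4/4 ok · (0,5)O 2/2 ok
Row 1: (1,0)O 4/4 ok · (1,1)O 6/6 ok · (1,3)O 5/5 ok · (1,5)O 3/3 ok
Row 2: (2,1)O 5/6 ok · (2,2)O 7/7 ok · (2,3)O 4/5 ok · (2,5)O 2/3 unhappy
Row 3: (3,0)X 0/4 unhappy · (3,1)O 5/6 ok · (3,2)O 7/7 ok · (3,3)O 5/6 ok · (3,4)X 1/7 unhappy · (3,5)O 2/4 unhappy
Row 4: (4,0)O 2/3 unhappy · (4,1)O 3/4 ok · (4,3)O 3/4 ok · (4,4)O 3/5 unhappy · (4,5)X 1/3 unhappy
For instance (2,5) has only 2/3 same-type neighbors, below 3/4.

No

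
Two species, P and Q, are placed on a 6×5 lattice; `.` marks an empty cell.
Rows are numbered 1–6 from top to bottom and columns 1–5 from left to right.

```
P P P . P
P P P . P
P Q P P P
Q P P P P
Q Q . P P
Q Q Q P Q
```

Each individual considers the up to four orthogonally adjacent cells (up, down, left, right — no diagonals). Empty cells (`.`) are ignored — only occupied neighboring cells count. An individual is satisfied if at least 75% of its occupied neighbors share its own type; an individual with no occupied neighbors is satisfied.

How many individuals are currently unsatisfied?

9

(1,1)P 2/2 ✓
(1,2)P 3/3 ✓
(1,3)P 2/2 ✓
(1,5)P 1/1 ✓
(2,1)P 3/3 ✓
(2,2)P 3/4 ✓
(2,3)P 3/3 ✓
(2,5)P 2/2 ✓
(3,1)P 1/3 ✗
(3,2)Q 0/4 ✗
(3,3)P 3/4 ✓
(3,4)P 3/3 ✓
(3,5)P 3/3 ✓
(4,1)Q 1/3 ✗
(4,2)P 1/4 ✗
(4,3)P 3/3 ✓
(4,4)P 4/4 ✓
(4,5)P 3/3 ✓
(5,1)Q 3/3 ✓
(5,2)Q 2/3 ✗
(5,4)P 3/3 ✓
(5,5)P 2/3 ✗
(6,1)Q 2/2 ✓
(6,2)Q 3/3 ✓
(6,3)Q 1/2 ✗
(6,4)P 1/3 ✗
(6,5)Q 0/2 ✗
Unsatisfied: (3,1), (3,2), (4,1), (4,2), (5,2), (5,5), (6,3), (6,4), (6,5) — 9 in total.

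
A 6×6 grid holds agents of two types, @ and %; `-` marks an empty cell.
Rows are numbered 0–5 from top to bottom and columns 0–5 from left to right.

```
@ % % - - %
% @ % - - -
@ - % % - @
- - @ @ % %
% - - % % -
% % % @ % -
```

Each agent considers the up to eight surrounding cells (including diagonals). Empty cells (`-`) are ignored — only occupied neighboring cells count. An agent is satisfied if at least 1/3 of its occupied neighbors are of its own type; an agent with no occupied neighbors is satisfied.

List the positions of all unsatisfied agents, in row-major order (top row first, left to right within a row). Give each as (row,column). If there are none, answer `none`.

(1,0), (1,1), (2,5), (3,2), (3,3), (5,3)

Row 0: (0,0)@ 1/3 ✓ · (0,1)% 3/5 ✓ · (0,2)% 2/3 ✓ · (0,5)% 0/0 ✓
Row 1: (1,0)% 1/4 ✗ · (1,1)@ 2/7 ✗ · (1,2)% 4/5 ✓
Row 2: (2,0)@ 1/2 ✓ · (2,2)% 2/5 ✓ · (2,3)% 3/5 ✓ · (2,5)@ 0/2 ✗
Row 3: (3,2)@ 1/4 ✗ · (3,3)@ 1/6 ✗ · (3,4)% 4/6 ✓ · (3,5)% 2/3 ✓
Row 4: (4,0)% 2/2 ✓ · (4,3)% 4/7 ✓ · (4,4)% 4/6 ✓
Row 5: (5,0)% 2/2 ✓ · (5,1)% 3/3 ✓ · (5,2)% 2/3 ✓ · (5,3)@ 0/4 ✗ · (5,4)% 2/3 ✓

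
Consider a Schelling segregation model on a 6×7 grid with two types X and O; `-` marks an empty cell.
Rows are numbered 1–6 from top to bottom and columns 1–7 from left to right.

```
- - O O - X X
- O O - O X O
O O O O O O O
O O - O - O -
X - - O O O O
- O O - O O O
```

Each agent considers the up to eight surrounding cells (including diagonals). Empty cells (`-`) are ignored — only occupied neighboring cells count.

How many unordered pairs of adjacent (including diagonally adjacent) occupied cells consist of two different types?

Scan each occupied cell's neighbors to the right and below (and the two forward diagonals) so each pair is counted once.
From row 1: 3 unlike of 11 pairs (running 3/11).
From row 2: 5 unlike of 17 pairs (running 8/28).
From row 3: 0 unlike of 17 pairs (running 8/45).
From row 4: 2 unlike of 8 pairs (running 10/53).
From row 5: 1 unlike of 13 pairs (running 11/66).
From row 6: 0 unlike of 3 pairs (running 11/69).
Total adjacent occupied pairs: 69; unlike-type pairs: 11.

11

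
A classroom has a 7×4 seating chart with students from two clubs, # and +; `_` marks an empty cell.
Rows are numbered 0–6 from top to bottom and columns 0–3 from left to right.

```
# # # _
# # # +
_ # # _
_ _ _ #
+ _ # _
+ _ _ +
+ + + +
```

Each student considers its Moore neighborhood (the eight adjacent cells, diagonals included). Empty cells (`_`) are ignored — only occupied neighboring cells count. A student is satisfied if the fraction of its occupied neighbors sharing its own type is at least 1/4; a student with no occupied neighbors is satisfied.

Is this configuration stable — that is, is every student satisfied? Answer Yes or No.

No

Row 0: (0,0)# 3/3 ✓ · (0,1)# 5/5 ✓ · (0,2)# 3/4 ✓
Row 1: (1,0)# 4/4 ✓ · (1,1)# 7/7 ✓ · (1,2)# 5/6 ✓ · (1,3)+ 0/3 ✗
Row 2: (2,1)# 4/4 ✓ · (2,2)# 4/5 ✓
Row 3: (3,3)# 2/2 ✓
Row 4: (4,0)+ 1/1 ✓ · (4,2)# 1/2 ✓
Row 5: (5,0)+ 3/3 ✓ · (5,3)+ 2/3 ✓
Row 6: (6,0)+ 2/2 ✓ · (6,1)+ 3/3 ✓ · (6,2)+ 3/3 ✓ · (6,3)+ 2/2 ✓
For instance (1,3) has only 0/3 same-type neighbors, below 1/4.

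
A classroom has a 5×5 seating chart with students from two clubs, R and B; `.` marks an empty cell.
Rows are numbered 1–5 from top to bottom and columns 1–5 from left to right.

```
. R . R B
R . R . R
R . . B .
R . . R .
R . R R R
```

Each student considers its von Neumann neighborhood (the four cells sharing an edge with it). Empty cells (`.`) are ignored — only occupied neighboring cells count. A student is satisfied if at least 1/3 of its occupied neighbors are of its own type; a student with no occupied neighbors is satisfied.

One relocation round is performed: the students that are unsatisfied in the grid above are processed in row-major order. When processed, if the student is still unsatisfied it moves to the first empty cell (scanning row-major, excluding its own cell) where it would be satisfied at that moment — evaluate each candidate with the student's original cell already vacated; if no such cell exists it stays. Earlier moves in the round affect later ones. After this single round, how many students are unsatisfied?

Initially unsatisfied (in order): (1,4), (1,5), (2,5), (3,4).
  (1,4) → (1,1).
  (1,5) → (1,4).
  (2,5): now satisfied by earlier moves; stays.
  (3,4) → (1,3).
Resulting grid:
R R B B .
R . R . R
R . . . .
R . . R .
R . R R R
Unsatisfied now: (2,3).

1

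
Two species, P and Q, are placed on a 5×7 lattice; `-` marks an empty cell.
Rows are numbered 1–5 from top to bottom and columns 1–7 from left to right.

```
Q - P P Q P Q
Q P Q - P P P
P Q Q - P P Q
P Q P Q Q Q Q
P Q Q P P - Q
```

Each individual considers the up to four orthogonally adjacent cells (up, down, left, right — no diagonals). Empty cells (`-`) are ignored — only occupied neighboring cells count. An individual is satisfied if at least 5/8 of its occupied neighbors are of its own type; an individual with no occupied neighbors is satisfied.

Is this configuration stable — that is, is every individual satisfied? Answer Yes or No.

Row 1: (1,1)Q 1/1 ✓ · (1,3)P 1/2 ✗ · (1,4)P 1/2 ✗ · (1,5)Q 0/3 ✗ · (1,6)P 1/3 ✗ · (1,7)Q 0/2 ✗
Row 2: (2,1)Q 1/3 ✗ · (2,2)P 0/3 ✗ · (2,3)Q 1/3 ✗ · (2,5)P 2/3 ✓ · (2,6)P 4/4 ✓ · (2,7)P 1/3 ✗
Row 3: (3,1)P 1/3 ✗ · (3,2)Q 2/4 ✗ · (3,3)Q 2/3 ✓ · (3,5)P 2/3 ✓ · (3,6)P 2/4 ✗ · (3,7)Q 1/3 ✗
Row 4: (4,1)P 2/3 ✓ · (4,2)Q 2/4 ✗ · (4,3)P 0/4 ✗ · (4,4)Q 1/3 ✗ · (4,5)Q 2/4 ✗ · (4,6)Q 2/3 ✓ · (4,7)Q 3/3 ✓
Row 5: (5,1)P 1/2 ✗ · (5,2)Q 2/3 ✓ · (5,3)Q 1/3 ✗ · (5,4)P 1/3 ✗ · (5,5)P 1/2 ✗ · (5,7)Q 1/1 ✓
For instance (1,3) has only 1/2 same-type neighbors, below 5/8.

No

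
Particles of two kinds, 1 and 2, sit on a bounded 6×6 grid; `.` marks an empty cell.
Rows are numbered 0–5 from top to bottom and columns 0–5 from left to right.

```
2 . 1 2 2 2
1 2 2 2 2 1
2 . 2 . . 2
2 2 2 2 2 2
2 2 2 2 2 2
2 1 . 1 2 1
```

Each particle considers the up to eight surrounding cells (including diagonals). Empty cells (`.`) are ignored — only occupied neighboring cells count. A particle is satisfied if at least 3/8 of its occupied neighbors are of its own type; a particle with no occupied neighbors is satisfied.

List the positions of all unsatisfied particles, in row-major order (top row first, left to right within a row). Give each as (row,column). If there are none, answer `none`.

(0,2), (1,0), (1,5), (5,1), (5,3), (5,5)

Row 0: (0,0)2 1/2 ✓ · (0,2)1 0/4 ✗ · (0,3)2 4/5 ✓ · (0,4)2 4/5 ✓ · (0,5)2 2/3 ✓
Row 1: (1,0)1 0/3 ✗ · (1,1)2 4/6 ✓ · (1,2)2 4/5 ✓ · (1,3)2 5/6 ✓ · (1,4)2 5/6 ✓ · (1,5)1 0/4 ✗
Row 2: (2,0)2 3/4 ✓ · (2,2)2 6/6 ✓ · (2,5)2 3/4 ✓
Row 3: (3,0)2 4/4 ✓ · (3,1)2 7/7 ✓ · (3,2)2 6/6 ✓ · (3,3)2 6/6 ✓ · (3,4)2 6/6 ✓ · (3,5)2 4/4 ✓
Row 4: (4,0)2 4/5 ✓ · (4,1)2 6/7 ✓ · (4,2)2 5/7 ✓ · (4,3)2 6/7 ✓ · (4,4)2 6/8 ✓ · (4,5)2 4/5 ✓
Row 5: (5,0)2 2/3 ✓ · (5,1)1 0/4 ✗ · (5,3)1 0/4 ✗ · (5,4)2 3/5 ✓ · (5,5)1 0/3 ✗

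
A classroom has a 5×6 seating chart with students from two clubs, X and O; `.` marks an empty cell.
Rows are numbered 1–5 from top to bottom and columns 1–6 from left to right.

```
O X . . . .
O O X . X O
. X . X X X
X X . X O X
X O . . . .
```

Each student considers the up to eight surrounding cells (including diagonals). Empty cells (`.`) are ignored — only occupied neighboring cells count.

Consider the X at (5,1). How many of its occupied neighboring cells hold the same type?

2

Occupied neighbors of (5,1): (4,1)=X, (4,2)=X, (5,2)=O.
Same type (X): 2 of 3.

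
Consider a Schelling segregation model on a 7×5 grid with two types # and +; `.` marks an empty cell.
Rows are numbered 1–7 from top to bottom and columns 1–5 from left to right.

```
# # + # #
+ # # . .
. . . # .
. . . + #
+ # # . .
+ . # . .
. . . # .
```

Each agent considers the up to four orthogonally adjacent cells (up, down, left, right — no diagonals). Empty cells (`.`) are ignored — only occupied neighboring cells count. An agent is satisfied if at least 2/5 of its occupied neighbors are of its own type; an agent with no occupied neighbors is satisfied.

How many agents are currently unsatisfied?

Row 1: (1,1)# 1/2 ok · (1,2)# 2/3 ok · (1,3)+ 0/3 unhappy · (1,4)# 1/2 ok · (1,5)# 1/1 ok
Row 2: (2,1)+ 0/2 unhappy · (2,2)# 2/3 ok · (2,3)# 1/2 ok
Row 3: (3,4)# 0/1 unhappy
Row 4: (4,4)+ 0/2 unhappy · (4,5)# 0/1 unhappy
Row 5: (5,1)+ 1/2 ok · (5,2)# 1/2 ok · (5,3)# 2/2 ok
Row 6: (6,1)+ 1/1 ok · (6,3)# 1/1 ok
Row 7: (7,4)# 0/0 ok
Unsatisfied: (1,3), (2,1), (3,4), (4,4), (4,5) — 5 in total.

5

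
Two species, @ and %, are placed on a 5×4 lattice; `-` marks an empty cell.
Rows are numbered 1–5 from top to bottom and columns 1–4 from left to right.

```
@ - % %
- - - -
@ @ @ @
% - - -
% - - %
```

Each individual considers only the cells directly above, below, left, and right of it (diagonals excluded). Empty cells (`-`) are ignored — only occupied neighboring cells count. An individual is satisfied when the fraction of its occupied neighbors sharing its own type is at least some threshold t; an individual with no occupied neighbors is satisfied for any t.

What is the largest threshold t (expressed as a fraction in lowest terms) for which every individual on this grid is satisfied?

1/2

(1,1)@ — no occupied neighbors
(1,3)% 1/1
(1,4)% 1/1
(3,1)@ 1/2
(3,2)@ 2/2
(3,3)@ 2/2
(3,4)@ 1/1
(4,1)% 1/2
(5,1)% 1/1
(5,4)% — no occupied neighbors
The smallest same-type fraction is 1/2 at (3,1), which reduces to 1/2. Any threshold above that leaves this individual unsatisfied.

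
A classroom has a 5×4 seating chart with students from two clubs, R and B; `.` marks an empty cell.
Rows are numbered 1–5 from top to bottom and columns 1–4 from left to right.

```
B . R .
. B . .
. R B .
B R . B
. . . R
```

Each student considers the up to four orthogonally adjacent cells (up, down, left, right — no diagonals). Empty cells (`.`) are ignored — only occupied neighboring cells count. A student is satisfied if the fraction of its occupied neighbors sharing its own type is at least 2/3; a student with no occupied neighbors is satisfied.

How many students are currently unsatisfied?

7

Row 1: (1,1)B 0/0 ok · (1,3)R 0/0 ok
Row 2: (2,2)B 0/1 unhappy
Row 3: (3,2)R 1/3 unhappy · (3,3)B 0/1 unhappy
Row 4: (4,1)B 0/1 unhappy · (4,2)R 1/2 unhappy · (4,4)B 0/1 unhappy
Row 5: (5,4)R 0/1 unhappy
Unsatisfied: (2,2), (3,2), (3,3), (4,1), (4,2), (4,4), (5,4) — 7 in total.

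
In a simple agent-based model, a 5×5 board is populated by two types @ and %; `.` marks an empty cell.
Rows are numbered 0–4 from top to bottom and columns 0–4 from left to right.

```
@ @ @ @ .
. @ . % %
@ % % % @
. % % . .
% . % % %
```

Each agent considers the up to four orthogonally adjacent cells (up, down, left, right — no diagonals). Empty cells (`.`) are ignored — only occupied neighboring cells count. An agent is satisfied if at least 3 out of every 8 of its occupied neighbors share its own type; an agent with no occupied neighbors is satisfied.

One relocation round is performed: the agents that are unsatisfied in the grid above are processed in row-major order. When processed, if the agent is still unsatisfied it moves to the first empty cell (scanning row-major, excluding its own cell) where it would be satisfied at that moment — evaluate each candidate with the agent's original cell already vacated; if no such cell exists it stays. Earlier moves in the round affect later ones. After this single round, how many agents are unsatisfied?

0

Initially unsatisfied (in order): (2,0), (2,4).
  (2,0) → (0,4).
  (2,4) → (1,0).
Resulting grid:
@ @ @ @ @
@ @ . % %
. % % % .
. % % . .
% . % % %
All satisfied now.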